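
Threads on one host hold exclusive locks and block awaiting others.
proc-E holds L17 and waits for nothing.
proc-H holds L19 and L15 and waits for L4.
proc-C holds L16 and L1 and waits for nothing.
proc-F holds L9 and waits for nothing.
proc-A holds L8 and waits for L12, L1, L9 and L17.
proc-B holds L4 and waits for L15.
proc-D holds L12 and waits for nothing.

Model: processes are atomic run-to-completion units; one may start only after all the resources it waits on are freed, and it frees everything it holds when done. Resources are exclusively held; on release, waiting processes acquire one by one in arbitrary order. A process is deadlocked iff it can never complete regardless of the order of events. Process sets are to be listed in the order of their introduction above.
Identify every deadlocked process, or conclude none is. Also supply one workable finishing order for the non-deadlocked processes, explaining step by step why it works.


Deadlocked: proc-H and proc-B.
Key observation: the knot is the closed ring of waits proc-H -> proc-B -> proc-H; no other process is dragged down with it.
One completion order for the rest: proc-D, proc-C, proc-E, proc-F, proc-A.
Check, step by step:
  proc-D waits on nothing -> runs at once and releases L12
  proc-C waits on nothing -> runs at once and releases L16 and L1
  proc-E waits on nothing -> runs at once and releases L17
  proc-F waits on nothing -> runs at once and releases L9
  proc-A waits on L12, L1, L9 and L17 — all released -> runs and releases L8


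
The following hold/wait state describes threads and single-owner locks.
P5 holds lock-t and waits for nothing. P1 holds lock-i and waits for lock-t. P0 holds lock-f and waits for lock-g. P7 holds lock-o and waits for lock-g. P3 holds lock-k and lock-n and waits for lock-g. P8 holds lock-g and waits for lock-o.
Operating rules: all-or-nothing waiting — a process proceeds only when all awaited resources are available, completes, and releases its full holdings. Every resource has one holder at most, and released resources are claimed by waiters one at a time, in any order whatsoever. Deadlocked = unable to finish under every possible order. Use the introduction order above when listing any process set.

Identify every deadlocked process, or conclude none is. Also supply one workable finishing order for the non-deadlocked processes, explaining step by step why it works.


Deadlocked: P0, P7, P3 and P8.
Key observation: the cycle P8 -> P7 -> P8 can never break — each member waits on the next; P0 and P3 wait into the deadlock from upstream.
A valid finishing order for the others: P5, P1.
Verifying each step:
  P5 waits on nothing -> runs at once and releases lock-t
  P1: everything it awaited (lock-t) is free; runs, freeing lock-i


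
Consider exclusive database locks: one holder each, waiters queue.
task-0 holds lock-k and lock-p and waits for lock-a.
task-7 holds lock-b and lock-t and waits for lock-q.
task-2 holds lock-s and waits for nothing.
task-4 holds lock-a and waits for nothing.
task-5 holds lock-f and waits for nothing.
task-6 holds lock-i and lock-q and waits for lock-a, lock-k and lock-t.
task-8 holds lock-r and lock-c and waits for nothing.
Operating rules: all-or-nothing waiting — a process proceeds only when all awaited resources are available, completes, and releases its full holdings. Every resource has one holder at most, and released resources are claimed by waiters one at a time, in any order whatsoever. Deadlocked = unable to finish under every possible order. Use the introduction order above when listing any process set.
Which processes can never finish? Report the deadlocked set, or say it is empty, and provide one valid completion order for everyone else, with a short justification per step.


Deadlocked set: task-7 and task-6.
Key observation: the loop task-7 -> task-6 -> task-7 blocks itself forever; no other process is dragged down with it.
One completion order for the rest: task-4, task-8, task-5, task-0, task-2.
Step-by-step check:
  task-4 waits on nothing -> runs at once and releases lock-a
  task-8 waits on nothing -> runs at once and releases lock-r and lock-c
  task-5 waits on nothing -> runs at once and releases lock-f
  task-0 waits on lock-a — all released -> runs and releases lock-k and lock-p
  task-2 waits on nothing -> runs at once and releases lock-s


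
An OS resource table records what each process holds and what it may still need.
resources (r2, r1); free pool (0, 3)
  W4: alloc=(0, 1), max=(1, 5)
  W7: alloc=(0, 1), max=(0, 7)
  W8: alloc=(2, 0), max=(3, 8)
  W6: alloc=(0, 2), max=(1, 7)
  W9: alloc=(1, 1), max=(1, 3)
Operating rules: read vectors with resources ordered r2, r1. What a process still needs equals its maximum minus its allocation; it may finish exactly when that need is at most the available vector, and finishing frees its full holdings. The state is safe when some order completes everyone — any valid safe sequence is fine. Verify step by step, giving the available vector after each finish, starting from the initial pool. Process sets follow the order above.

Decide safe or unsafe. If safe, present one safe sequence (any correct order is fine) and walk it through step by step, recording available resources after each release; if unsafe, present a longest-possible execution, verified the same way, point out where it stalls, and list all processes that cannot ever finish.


SAFE — a valid safe sequence is W9, W4, W6, W7, W8.
Key observation: W4 marks the first exact bind of the order: its need (1, 4) fits the free (1, 4) with zero slack on a requested resource.
Check, step by step:
  pool = (0, 3)
  W9: need (0, 2) fits (0, 3); releases (1, 1), pool now (1, 4)
  W4: need (1, 4) fits (1, 4); releases (0, 1), pool now (1, 5)
  W6: need (1, 5) fits (1, 5); releases (0, 2), pool now (1, 7)
  W7: need (0, 6) fits (1, 7); releases (0, 1), pool now (1, 8)
  W8: need (1, 8) fits (1, 8); releases (2, 0), pool now (3, 8)


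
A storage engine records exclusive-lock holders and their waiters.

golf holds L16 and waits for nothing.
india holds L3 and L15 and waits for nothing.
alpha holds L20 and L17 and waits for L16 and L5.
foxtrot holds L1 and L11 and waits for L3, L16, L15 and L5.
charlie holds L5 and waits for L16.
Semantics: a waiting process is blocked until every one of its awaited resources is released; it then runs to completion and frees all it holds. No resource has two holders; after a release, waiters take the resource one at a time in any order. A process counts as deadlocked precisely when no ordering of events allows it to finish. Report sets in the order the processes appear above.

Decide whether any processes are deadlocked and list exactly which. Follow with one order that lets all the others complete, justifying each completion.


No process is deadlocked.
Key observation: there is no circular wait here — follow any chain and it reaches a process that is free to run now.
The rest can finish in the order golf, charlie, india, foxtrot, alpha.
Step-by-step check:
  golf: no waits; runs immediately, freeing L16
  charlie waits on L16 — all released -> runs and releases L5
  india: no waits; runs immediately, freeing L3 and L15
  foxtrot waits on L3, L16, L15 and L5 — all released -> runs and releases L1 and L11
  alpha waits on L16 and L5 — all released -> runs and releases L20 and L17


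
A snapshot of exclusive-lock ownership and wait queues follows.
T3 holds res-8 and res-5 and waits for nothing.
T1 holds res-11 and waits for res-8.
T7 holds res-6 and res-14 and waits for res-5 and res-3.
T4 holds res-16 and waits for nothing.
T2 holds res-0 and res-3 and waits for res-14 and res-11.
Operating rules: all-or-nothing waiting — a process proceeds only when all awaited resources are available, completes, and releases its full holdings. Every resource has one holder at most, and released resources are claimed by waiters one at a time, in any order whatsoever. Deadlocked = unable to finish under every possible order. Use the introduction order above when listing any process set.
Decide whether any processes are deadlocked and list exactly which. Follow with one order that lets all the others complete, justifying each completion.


The deadlocked set is T7 and T2.
Key observation: the wait chain closes on itself along T7 -> T2 -> T7; no other process is dragged down with it.
The rest can finish in the order T3, T4, T1.
Walking it through:
  T3: no waits; runs immediately, freeing res-8 and res-5
  T4: no waits; runs immediately, freeing res-16
  T1: everything it awaited (res-8) is free; runs, freeing res-11


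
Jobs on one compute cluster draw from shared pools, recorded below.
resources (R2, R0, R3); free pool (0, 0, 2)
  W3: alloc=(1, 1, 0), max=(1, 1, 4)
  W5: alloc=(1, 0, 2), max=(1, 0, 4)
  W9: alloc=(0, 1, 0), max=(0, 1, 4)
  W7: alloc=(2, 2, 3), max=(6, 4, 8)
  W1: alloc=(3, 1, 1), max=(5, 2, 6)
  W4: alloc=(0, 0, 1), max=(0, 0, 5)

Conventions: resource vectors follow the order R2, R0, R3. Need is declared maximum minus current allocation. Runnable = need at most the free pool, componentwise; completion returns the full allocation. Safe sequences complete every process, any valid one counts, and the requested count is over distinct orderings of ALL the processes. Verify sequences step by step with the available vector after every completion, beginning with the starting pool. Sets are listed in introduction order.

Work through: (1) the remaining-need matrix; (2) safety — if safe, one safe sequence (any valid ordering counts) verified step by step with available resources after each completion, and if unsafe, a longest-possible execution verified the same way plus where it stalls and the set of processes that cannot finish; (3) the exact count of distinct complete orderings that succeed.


(1) Remaining need (order R2, R0, R3):
  W3: (0, 0, 4)
  W5: (0, 0, 2)
  W9: (0, 0, 4)
  W7: (4, 2, 5)
  W1: (2, 1, 5)
  W4: (0, 0, 4)
(2) SAFE — a valid safe sequence is W5, W3, W4, W9, W1, W7.
Key observation: W5 marks the first exact bind of the order: its need (0, 0, 2) fits the free (0, 0, 2) with zero slack on a requested resource.
Check, step by step:
  pool = (0, 0, 2)
  W5 needs (0, 0, 2) <= (0, 0, 2) -> finishes; pool += (1, 0, 2) = (1, 0, 4)
  W3 needs (0, 0, 4) <= (1, 0, 4) -> finishes; pool += (1, 1, 0) = (2, 1, 4)
  W4 needs (0, 0, 4) <= (2, 1, 4) -> finishes; pool += (0, 0, 1) = (2, 1, 5)
  W9 needs (0, 0, 4) <= (2, 1, 5) -> finishes; pool += (0, 1, 0) = (2, 2, 5)
  W1 needs (2, 1, 5) <= (2, 2, 5) -> finishes; pool += (3, 1, 1) = (5, 3, 6)
  W7 needs (4, 2, 5) <= (5, 3, 6) -> finishes; pool += (2, 2, 3) = (7, 5, 9)
(3) The exact count: 10 of the possible complete orderings are safe sequences.


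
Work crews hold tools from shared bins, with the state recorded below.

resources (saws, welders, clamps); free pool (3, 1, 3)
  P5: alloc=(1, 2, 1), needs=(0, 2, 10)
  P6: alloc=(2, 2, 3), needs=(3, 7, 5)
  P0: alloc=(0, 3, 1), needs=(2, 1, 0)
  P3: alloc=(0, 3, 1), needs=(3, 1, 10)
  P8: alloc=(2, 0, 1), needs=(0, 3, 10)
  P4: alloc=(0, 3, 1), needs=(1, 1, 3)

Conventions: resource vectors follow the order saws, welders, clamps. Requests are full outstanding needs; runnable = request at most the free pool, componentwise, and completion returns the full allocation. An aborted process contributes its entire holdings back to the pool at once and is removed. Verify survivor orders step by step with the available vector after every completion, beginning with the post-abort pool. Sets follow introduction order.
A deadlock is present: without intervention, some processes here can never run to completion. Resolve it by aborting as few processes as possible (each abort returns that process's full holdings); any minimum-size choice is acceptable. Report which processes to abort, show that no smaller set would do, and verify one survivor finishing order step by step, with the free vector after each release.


Minimum abort set: P5 and P3.
Key observation: aborting P5 and P3 returns (1, 5, 2), and P8 — hopeless before — runs at step 4 with the returned capacity in the pool.
Why nothing smaller works — every single abort fails: P5 alone leaves P3 blocked (short on clamps); P6 alone leaves P5 blocked (short on clamps); P0 alone leaves P5 blocked (short on clamps); P3 alone leaves P5 blocked (short on clamps); P8 alone leaves P5 blocked (short on clamps); P4 alone leaves P5 blocked (short on clamps).
One survivor order: P4, P6, P0, P8. Walking it through (post-abort pool first):
  pool = (4, 6, 5)
  run P4 (needs (1, 1, 3), free (4, 6, 5)); after release of (0, 3, 1) the pool is (4, 9, 6)
  run P6 (needs (3, 7, 5), free (4, 9, 6)); after release of (2, 2, 3) the pool is (6, 11, 9)
  run P0 (needs (2, 1, 0), free (6, 11, 9)); after release of (0, 3, 1) the pool is (6, 14, 10)
  run P8 (needs (0, 3, 10), free (6, 14, 10)); after release of (2, 0, 1) the pool is (8, 14, 11)


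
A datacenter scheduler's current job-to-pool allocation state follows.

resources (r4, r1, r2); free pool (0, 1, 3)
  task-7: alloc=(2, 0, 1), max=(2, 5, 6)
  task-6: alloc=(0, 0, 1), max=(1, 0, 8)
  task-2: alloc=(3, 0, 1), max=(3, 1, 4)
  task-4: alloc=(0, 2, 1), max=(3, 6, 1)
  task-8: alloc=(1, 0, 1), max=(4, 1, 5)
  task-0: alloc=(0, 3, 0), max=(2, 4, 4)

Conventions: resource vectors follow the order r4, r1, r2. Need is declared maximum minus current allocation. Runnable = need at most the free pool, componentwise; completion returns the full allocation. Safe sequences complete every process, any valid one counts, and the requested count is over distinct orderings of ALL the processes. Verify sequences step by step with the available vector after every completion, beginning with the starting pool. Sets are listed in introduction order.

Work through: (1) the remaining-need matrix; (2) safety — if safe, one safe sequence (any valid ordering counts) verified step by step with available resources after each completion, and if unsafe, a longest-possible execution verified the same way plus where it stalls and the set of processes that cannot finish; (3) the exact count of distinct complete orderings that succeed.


(1) Outstanding need per process (order r4, r1, r2):
  task-7: (0, 5, 5)
  task-6: (1, 0, 7)
  task-2: (0, 1, 3)
  task-4: (3, 4, 0)
  task-8: (3, 1, 4)
  task-0: (2, 1, 4)
(2) SAFE. One safe sequence: task-2, task-0, task-4, task-8, task-7, task-6.
Key observation: reading the order forward, task-2 is the first process whose need (0, 1, 3) meets the free pool (0, 1, 3) exactly on a resource it requests.
Check, step by step:
  pool = (0, 1, 3)
  run task-2 (needs (0, 1, 3), free (0, 1, 3)); after release of (3, 0, 1) the pool is (3, 1, 4)
  run task-0 (needs (2, 1, 4), free (3, 1, 4)); after release of (0, 3, 0) the pool is (3, 4, 4)
  run task-4 (needs (3, 4, 0), free (3, 4, 4)); after release of (0, 2, 1) the pool is (3, 6, 5)
  run task-8 (needs (3, 1, 4), free (3, 6, 5)); after release of (1, 0, 1) the pool is (4, 6, 6)
  run task-7 (needs (0, 5, 5), free (4, 6, 6)); after release of (2, 0, 1) the pool is (6, 6, 7)
  run task-6 (needs (1, 0, 7), free (6, 6, 7)); after release of (0, 0, 1) the pool is (6, 6, 8)
(3) Exactly 4 of the possible complete orderings are safe sequences.


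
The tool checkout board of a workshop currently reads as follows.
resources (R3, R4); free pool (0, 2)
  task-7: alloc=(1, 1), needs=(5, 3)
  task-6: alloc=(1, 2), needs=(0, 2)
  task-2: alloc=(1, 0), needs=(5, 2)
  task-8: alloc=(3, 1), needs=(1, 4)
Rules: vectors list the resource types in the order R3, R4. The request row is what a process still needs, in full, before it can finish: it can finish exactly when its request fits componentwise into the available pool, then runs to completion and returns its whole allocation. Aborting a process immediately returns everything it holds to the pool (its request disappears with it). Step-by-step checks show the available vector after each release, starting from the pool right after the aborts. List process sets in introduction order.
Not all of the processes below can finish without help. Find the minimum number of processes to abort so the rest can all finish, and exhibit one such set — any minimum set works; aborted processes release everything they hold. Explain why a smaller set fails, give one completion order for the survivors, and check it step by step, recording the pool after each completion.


Abort task-2.
Key observation: no ordering could ever have run task-7 before the abort of task-2; with (1, 0) back in the pool it fits at step 3.
Why nothing smaller works: aborting no one leaves the state deadlocked as given.
One survivor order: task-6, task-8, task-7. Step-by-step check (post-abort pool first):
  pool = (1, 2)
  task-6: need (0, 2) fits (1, 2); releases (1, 2), pool now (2, 4)
  task-8: need (1, 4) fits (2, 4); releases (3, 1), pool now (5, 5)
  task-7: need (5, 3) fits (5, 5); releases (1, 1), pool now (6, 6)


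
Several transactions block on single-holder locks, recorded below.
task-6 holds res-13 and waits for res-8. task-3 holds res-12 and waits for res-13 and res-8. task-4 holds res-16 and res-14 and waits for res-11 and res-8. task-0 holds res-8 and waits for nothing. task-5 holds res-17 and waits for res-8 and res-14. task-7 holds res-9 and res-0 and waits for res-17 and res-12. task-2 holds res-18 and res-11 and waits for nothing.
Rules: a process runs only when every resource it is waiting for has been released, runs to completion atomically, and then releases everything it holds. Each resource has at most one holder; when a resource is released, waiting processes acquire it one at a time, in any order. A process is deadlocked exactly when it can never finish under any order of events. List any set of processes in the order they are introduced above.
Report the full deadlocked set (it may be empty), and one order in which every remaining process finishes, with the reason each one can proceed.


No process is deadlocked.
Key observation: the waits form no ring: some process can always run, and its releases unblock the others one by one.
The rest can finish in the order task-2, task-0, task-6, task-4, task-5, task-3, task-7.
Walking it through:
  run task-2 (it waits on nothing); releases res-18 and res-11
  run task-0 (it waits on nothing); releases res-8
  task-6 waits on res-8 — all released -> runs and releases res-13
  task-4 waits on res-11 and res-8 — all released -> runs and releases res-16 and res-14
  task-5 waits on res-8 and res-14 — all released -> runs and releases res-17
  task-3 waits on res-13 and res-8 — all released -> runs and releases res-12
  task-7 waits on res-17 and res-12 — all released -> runs and releases res-9 and res-0


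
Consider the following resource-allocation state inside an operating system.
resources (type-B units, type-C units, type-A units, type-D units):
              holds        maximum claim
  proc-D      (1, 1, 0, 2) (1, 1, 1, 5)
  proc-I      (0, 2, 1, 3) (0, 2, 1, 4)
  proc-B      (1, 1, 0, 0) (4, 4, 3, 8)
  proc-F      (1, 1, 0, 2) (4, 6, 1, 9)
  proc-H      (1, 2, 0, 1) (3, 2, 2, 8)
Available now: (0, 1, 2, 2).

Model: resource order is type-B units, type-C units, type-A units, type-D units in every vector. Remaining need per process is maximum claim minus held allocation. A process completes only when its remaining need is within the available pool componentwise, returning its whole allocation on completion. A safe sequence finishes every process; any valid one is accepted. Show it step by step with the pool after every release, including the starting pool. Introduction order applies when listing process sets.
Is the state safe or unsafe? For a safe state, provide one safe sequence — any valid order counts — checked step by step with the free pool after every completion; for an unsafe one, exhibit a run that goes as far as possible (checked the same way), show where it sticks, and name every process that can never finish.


UNSAFE.
Key observation: the pool after proc-I, proc-D is (1, 4, 3, 7); every surviving request exceeds it in type-B units, so progress ends there.
A maximal execution: proc-I, proc-D — then nothing else fits. Check, step by step:
  pool = (0, 1, 2, 2)
  proc-I: need (0, 0, 0, 1) fits (0, 1, 2, 2); releases (0, 2, 1, 3), pool now (0, 3, 3, 5)
  proc-D: need (0, 0, 1, 3) fits (0, 3, 3, 5); releases (1, 1, 0, 2), pool now (1, 4, 3, 7)
  blocked: proc-B wants (3, 3, 3, 8), pool (1, 4, 3, 7) — not enough type-B units and type-D units
  blocked: proc-F wants (3, 5, 1, 7), pool (1, 4, 3, 7) — not enough type-B units and type-C units
  blocked: proc-H wants (2, 0, 2, 7), pool (1, 4, 3, 7) — not enough type-B units
Permanently blocked: proc-B, proc-F and proc-H.


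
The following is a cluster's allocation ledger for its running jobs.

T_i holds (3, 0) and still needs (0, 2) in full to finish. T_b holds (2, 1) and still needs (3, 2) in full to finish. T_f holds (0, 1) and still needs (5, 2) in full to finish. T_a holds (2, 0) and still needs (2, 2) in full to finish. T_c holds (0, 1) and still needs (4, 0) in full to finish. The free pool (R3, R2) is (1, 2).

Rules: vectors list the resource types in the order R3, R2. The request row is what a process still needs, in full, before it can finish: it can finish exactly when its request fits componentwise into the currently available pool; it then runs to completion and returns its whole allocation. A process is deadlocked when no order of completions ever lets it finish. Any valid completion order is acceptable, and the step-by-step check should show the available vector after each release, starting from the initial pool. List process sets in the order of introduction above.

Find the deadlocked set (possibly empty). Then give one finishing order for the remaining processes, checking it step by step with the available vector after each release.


No process is deadlocked.
Key observation: starting with T_i, each completion frees enough for the next — no one is permanently blocked.
The rest can finish in the order T_i, T_b, T_a, T_c, T_f. Verifying each step:
  pool = (1, 2)
  run T_i (needs (0, 2), free (1, 2)); after release of (3, 0) the pool is (4, 2)
  run T_b (needs (3, 2), free (4, 2)); after release of (2, 1) the pool is (6, 3)
  run T_a (needs (2, 2), free (6, 3)); after release of (2, 0) the pool is (8, 3)
  run T_c (needs (4, 0), free (8, 3)); after release of (0, 1) the pool is (8, 4)
  run T_f (needs (5, 2), free (8, 4)); after release of (0, 1) the pool is (8, 5)


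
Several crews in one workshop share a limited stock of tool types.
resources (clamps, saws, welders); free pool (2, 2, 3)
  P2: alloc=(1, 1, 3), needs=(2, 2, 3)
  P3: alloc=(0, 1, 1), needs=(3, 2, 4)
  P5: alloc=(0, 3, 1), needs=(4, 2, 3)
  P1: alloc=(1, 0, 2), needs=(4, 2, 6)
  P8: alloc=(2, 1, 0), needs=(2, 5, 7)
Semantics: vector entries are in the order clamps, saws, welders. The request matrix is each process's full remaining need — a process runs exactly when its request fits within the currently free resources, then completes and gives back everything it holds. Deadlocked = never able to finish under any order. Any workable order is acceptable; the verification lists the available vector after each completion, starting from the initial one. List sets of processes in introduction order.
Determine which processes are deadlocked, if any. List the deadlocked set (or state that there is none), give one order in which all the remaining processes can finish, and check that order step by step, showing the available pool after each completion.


The deadlocked set is P5, P1 and P8.
Key observation: after P2, P3 the pool peaks at (3, 4, 7), and each blocked process is short somewhere: P5 on clamps; P1 on clamps; P8 on saws.
A valid finishing order for the others: P2, P3. Step-by-step check:
  pool = (2, 2, 3)
  P2: need (2, 2, 3) fits (2, 2, 3); releases (1, 1, 3), pool now (3, 3, 6)
  P3: need (3, 2, 4) fits (3, 3, 6); releases (0, 1, 1), pool now (3, 4, 7)
None of the blocked processes ever fits:
  P5 still needs (4, 2, 3) but only (3, 4, 7) is free — short on clamps
  P1 still needs (4, 2, 6) but only (3, 4, 7) is free — short on clamps
  P8 still needs (2, 5, 7) but only (3, 4, 7) is free — short on saws


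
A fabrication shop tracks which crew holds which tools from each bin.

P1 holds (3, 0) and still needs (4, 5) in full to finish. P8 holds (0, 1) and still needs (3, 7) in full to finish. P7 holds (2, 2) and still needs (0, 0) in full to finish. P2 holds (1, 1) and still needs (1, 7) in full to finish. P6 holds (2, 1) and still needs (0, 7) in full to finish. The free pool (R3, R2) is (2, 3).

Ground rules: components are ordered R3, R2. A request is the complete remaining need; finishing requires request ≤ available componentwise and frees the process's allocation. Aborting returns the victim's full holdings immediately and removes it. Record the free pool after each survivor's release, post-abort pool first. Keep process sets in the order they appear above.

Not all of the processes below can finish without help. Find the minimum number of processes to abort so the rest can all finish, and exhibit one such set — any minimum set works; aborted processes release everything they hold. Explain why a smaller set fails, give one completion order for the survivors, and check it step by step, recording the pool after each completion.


The answer: abort P8 and P6.
Key observation: before aborting P8 and P6, P2 was permanently blocked — no order could ever run it; afterwards it completes at step 3.
No one abort is enough; case by case: P1 alone leaves P8 blocked (short on R2); P8 alone leaves P2 blocked (short on R2); P7 alone leaves P8 blocked (short on R2); P2 alone leaves P8 blocked (short on R2); P6 alone leaves P8 blocked (short on R2).
Survivors finish in the order: P1, P7, P2. Walking it through (pool after the aborts first):
  pool = (4, 5)
  run P1 (needs (4, 5), free (4, 5)); after release of (3, 0) the pool is (7, 5)
  run P7 (needs (0, 0), free (7, 5)); after release of (2, 2) the pool is (9, 7)
  run P2 (needs (1, 7), free (9, 7)); after release of (1, 1) the pool is (10, 8)


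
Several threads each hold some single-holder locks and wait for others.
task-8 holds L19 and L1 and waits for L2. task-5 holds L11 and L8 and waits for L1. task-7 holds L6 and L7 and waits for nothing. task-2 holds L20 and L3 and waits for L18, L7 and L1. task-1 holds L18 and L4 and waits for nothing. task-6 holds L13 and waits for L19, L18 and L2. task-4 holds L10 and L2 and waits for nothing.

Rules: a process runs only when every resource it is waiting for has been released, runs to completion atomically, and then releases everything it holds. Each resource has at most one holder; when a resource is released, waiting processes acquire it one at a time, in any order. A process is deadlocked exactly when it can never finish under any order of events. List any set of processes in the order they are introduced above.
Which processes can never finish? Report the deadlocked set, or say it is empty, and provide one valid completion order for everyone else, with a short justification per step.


No process is deadlocked.
Key observation: every chain of waits terminates; starting from the processes that wait on nothing, all the rest unlock in turn.
The rest can finish in the order task-1, task-7, task-4, task-8, task-5, task-2, task-6.
Step-by-step check:
  run task-1 (it waits on nothing); releases L18 and L4
  run task-7 (it waits on nothing); releases L6 and L7
  run task-4 (it waits on nothing); releases L10 and L2
  run task-8 (all its waits — L2 — are resolved); releases L19 and L1
  run task-5 (all its waits — L1 — are resolved); releases L11 and L8
  run task-2 (all its waits — L18, L7 and L1 — are resolved); releases L20 and L3
  run task-6 (all its waits — L19, L18 and L2 — are resolved); releases L13


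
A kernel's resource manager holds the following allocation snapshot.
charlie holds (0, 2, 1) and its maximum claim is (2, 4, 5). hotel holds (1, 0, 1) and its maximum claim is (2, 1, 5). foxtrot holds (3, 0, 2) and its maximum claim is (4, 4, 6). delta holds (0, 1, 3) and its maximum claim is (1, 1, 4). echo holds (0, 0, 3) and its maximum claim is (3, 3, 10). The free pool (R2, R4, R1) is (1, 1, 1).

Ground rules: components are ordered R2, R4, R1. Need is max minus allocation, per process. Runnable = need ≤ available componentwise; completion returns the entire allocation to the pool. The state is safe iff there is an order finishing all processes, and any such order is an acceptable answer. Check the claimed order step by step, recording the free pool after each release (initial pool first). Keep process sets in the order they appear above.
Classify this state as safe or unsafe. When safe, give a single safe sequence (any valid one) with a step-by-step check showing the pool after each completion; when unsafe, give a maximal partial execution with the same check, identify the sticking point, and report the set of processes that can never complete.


SAFE. One safe sequence: delta, hotel, charlie, foxtrot, echo.
Key observation: reading the order forward, delta is the first process whose need (1, 0, 1) meets the free pool (1, 1, 1) exactly on a resource it requests.
Verifying each step:
  pool = (1, 1, 1)
  delta: need (1, 0, 1) fits (1, 1, 1); releases (0, 1, 3), pool now (1, 2, 4)
  hotel: need (1, 1, 4) fits (1, 2, 4); releases (1, 0, 1), pool now (2, 2, 5)
  charlie: need (2, 2, 4) fits (2, 2, 5); releases (0, 2, 1), pool now (2, 4, 6)
  foxtrot: need (1, 4, 4) fits (2, 4, 6); releases (3, 0, 2), pool now (5, 4, 8)
  echo: need (3, 3, 7) fits (5, 4, 8); releases (0, 0, 3), pool now (5, 4, 11)


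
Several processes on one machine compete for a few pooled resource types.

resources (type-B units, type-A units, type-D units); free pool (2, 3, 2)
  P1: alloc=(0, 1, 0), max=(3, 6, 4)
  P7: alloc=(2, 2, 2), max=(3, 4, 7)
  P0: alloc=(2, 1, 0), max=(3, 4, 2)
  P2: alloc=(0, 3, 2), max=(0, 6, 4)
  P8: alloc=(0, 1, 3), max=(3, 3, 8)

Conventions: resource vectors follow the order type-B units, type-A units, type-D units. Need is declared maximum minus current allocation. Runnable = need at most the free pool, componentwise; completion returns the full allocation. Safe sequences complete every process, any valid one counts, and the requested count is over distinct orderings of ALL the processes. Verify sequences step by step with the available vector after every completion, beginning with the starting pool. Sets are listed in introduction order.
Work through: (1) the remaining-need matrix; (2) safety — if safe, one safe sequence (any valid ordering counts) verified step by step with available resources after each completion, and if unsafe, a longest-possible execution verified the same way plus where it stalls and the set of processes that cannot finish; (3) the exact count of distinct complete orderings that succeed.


(1) Need matrix, components ordered type-B units, type-A units, type-D units:
  P1: (3, 5, 4)
  P7: (1, 2, 5)
  P0: (1, 3, 2)
  P2: (0, 3, 2)
  P8: (3, 2, 5)
(2) UNSAFE.
Key observation: the pool after P0, P2, P1 is (4, 8, 4); every surviving request exceeds it in type-D units, so progress ends there.
Going as far as possible: P0, P2, P1; after that, nothing fits. Step-by-step check:
  pool = (2, 3, 2)
  run P0 (needs (1, 3, 2), free (2, 3, 2)); after release of (2, 1, 0) the pool is (4, 4, 2)
  run P2 (needs (0, 3, 2), free (4, 4, 2)); after release of (0, 3, 2) the pool is (4, 7, 4)
  run P1 (needs (3, 5, 4), free (4, 7, 4)); after release of (0, 1, 0) the pool is (4, 8, 4)
  blocked: P7 wants (1, 2, 5), pool (4, 8, 4) — not enough type-D units
  blocked: P8 wants (3, 2, 5), pool (4, 8, 4) — not enough type-D units
Processes that can never finish: P7 and P8.
(3) The exact count: 0 of the possible complete orderings are safe sequences.


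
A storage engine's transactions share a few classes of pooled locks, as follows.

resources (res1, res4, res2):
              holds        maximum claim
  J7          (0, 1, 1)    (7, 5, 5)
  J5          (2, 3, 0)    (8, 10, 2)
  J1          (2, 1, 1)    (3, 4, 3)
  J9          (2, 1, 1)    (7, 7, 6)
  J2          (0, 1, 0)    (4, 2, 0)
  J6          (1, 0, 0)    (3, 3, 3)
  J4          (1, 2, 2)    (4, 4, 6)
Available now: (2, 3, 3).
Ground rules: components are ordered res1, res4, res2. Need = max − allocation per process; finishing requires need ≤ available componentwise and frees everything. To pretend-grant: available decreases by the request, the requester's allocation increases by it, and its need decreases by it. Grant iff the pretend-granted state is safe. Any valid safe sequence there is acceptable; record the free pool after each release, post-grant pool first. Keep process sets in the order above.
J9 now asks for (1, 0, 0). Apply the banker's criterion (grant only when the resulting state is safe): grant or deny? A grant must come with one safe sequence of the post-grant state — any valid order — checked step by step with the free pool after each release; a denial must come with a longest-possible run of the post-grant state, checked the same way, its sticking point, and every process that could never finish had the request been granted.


GRANT: granting preserves safety; a valid post-grant sequence is J1, J4, J9, J6, J2, J5, J7.
Key observation: with (1, 3, 3) left after the transfer, J1 can run at once — the state stays safe.
Verifying the post-grant state step by step:
  pool = (1, 3, 3)
  J1 needs (1, 3, 2) <= (1, 3, 3) -> finishes; pool += (2, 1, 1) = (3, 4, 4)
  J4 needs (3, 2, 4) <= (3, 4, 4) -> finishes; pool += (1, 2, 2) = (4, 6, 6)
  J9 needs (4, 6, 5) <= (4, 6, 6) -> finishes; pool += (3, 1, 1) = (7, 7, 7)
  J6 needs (2, 3, 3) <= (7, 7, 7) -> finishes; pool += (1, 0, 0) = (8, 7, 7)
  J2 needs (4, 1, 0) <= (8, 7, 7) -> finishes; pool += (0, 1, 0) = (8, 8, 7)
  J5 needs (6, 7, 2) <= (8, 8, 7) -> finishes; pool += (2, 3, 0) = (10, 11, 7)
  J7 needs (7, 4, 4) <= (10, 11, 7) -> finishes; pool += (0, 1, 1) = (10, 12, 8)


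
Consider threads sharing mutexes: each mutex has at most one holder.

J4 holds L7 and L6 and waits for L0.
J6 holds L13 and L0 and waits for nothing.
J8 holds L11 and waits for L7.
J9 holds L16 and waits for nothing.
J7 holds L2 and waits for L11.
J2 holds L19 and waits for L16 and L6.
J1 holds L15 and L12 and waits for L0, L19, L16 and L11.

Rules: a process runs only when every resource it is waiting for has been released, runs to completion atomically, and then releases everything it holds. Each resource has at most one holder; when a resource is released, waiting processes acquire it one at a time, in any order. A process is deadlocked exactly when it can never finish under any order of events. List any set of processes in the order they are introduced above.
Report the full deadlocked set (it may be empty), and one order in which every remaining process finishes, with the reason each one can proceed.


The deadlocked set is empty.
Key observation: the wait relation is loop-free; peeling off processes with no waits unwinds the whole state.
The rest can finish in the order J9, J6, J4, J2, J8, J1, J7.
Verifying each step:
  J9: no waits; runs immediately, freeing L16
  J6: no waits; runs immediately, freeing L13 and L0
  J4: everything it awaited (L0) is free; runs, freeing L7 and L6
  J2: everything it awaited (L16 and L6) is free; runs, freeing L19
  J8: everything it awaited (L7) is free; runs, freeing L11
  J1: everything it awaited (L0, L19, L16 and L11) is free; runs, freeing L15 and L12
  J7: everything it awaited (L11) is free; runs, freeing L2


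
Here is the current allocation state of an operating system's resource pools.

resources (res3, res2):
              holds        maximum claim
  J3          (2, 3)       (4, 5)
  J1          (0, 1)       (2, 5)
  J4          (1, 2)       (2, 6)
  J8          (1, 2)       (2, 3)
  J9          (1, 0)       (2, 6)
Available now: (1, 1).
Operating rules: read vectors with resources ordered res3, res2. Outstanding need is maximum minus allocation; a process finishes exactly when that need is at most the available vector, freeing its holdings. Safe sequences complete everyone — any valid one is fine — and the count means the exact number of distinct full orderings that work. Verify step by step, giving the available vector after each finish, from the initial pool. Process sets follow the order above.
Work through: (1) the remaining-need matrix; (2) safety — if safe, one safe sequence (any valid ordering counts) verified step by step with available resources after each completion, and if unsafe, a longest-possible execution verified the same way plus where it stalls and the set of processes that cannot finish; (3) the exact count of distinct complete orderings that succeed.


(1) Need matrix, components ordered res3, res2:
  J3: (2, 2)
  J1: (2, 4)
  J4: (1, 4)
  J8: (1, 1)
  J9: (1, 6)
(2) SAFE, for example via the order J8, J3, J1, J9, J4.
Key observation: J8 marks the first exact bind of the order: its need (1, 1) fits the free (1, 1) with zero slack on a requested resource.
Walking it through:
  pool = (1, 1)
  run J8 (needs (1, 1), free (1, 1)); after release of (1, 2) the pool is (2, 3)
  run J3 (needs (2, 2), free (2, 3)); after release of (2, 3) the pool is (4, 6)
  run J1 (needs (2, 4), free (4, 6)); after release of (0, 1) the pool is (4, 7)
  run J9 (needs (1, 6), free (4, 7)); after release of (1, 0) the pool is (5, 7)
  run J4 (needs (1, 4), free (5, 7)); after release of (1, 2) the pool is (6, 9)
(3) Exactly 6 of the possible complete orderings are safe sequences.


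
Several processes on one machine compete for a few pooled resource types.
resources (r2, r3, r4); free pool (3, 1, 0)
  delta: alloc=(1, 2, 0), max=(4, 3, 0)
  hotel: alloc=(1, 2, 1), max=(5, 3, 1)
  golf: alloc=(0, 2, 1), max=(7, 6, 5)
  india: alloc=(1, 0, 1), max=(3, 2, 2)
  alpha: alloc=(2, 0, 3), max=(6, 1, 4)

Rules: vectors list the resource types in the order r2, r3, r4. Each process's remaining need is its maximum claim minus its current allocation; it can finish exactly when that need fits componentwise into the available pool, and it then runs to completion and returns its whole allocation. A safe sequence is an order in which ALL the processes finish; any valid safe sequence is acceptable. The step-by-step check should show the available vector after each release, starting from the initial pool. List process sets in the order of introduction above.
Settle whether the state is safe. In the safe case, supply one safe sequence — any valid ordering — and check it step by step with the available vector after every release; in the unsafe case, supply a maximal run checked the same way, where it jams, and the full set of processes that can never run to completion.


SAFE, for example via the order delta, hotel, alpha, india, golf.
Key observation: at delta the run first touches a limit — (3, 1, 0) against (3, 1, 0), exact on a resource it actually requests.
Walking it through:
  pool = (3, 1, 0)
  delta needs (3, 1, 0) <= (3, 1, 0) -> finishes; pool += (1, 2, 0) = (4, 3, 0)
  hotel needs (4, 1, 0) <= (4, 3, 0) -> finishes; pool += (1, 2, 1) = (5, 5, 1)
  alpha needs (4, 1, 1) <= (5, 5, 1) -> finishes; pool += (2, 0, 3) = (7, 5, 4)
  india needs (2, 2, 1) <= (7, 5, 4) -> finishes; pool += (1, 0, 1) = (8, 5, 5)
  golf needs (7, 4, 4) <= (8, 5, 5) -> finishes; pool += (0, 2, 1) = (8, 7, 6)


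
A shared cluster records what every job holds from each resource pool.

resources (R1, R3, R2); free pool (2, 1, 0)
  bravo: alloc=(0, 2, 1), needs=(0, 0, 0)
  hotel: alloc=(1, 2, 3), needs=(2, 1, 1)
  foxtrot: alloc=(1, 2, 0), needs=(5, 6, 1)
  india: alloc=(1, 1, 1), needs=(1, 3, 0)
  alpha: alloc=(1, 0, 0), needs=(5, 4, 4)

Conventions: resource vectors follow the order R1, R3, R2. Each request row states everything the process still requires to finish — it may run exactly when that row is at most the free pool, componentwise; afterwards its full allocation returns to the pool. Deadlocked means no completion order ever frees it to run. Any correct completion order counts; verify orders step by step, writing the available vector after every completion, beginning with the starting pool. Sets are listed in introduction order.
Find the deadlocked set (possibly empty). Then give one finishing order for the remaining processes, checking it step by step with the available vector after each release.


Deadlocked: foxtrot and alpha.
Key observation: once bravo, india, hotel finish, the pool peaks at (4, 6, 5) — and every remaining process still needs more R1 than that.
A valid finishing order for the others: bravo, india, hotel. Verifying each step:
  pool = (2, 1, 0)
  bravo needs (0, 0, 0) <= (2, 1, 0) -> finishes; pool += (0, 2, 1) = (2, 3, 1)
  india needs (1, 3, 0) <= (2, 3, 1) -> finishes; pool += (1, 1, 1) = (3, 4, 2)
  hotel needs (2, 1, 1) <= (3, 4, 2) -> finishes; pool += (1, 2, 3) = (4, 6, 5)
The blocked processes can never fit:
  foxtrot cannot run: need (5, 6, 1) vs free (4, 6, 5) (insufficient R1)
  alpha cannot run: need (5, 4, 4) vs free (4, 6, 5) (insufficient R1)
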